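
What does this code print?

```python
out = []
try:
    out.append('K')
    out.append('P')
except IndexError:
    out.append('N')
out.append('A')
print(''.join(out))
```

Execution trace: 'K' (try body) → 'P' (try body, no exception) → 'A' (after the try/except). Output: KPA

Answer: KPA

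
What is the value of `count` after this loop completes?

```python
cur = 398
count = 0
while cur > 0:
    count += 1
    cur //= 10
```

Count digits by repeated division by 10
`count` takes the values: 0 → 1 → 2 → 3

Answer: 3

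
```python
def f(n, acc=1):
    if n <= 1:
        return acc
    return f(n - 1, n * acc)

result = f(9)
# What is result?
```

Accumulator trace (n, acc): (9, 1) -> (8, 9) -> (7, 72) -> (6, 504) -> (5, 3024) -> (4, 15120) -> (3, 60480) -> (2, 181440) -> (1, 362880) -> return 362880

Answer: 362880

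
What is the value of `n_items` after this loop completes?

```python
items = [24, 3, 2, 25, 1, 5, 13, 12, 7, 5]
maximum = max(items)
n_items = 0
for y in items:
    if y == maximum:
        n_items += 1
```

Count of max value 25 in [24, 3, 2, 25, 1, 5, 13, 12, 7, 5]
`n_items` takes the values: 0 → 1

Answer: 1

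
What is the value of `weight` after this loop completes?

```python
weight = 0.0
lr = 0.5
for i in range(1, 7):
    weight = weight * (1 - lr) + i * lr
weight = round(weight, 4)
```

Moving average with lr=0.5
`weight` takes the values: 0.0 → 0.5 → 1.25 → 2.125 → 3.0625 → 4.03125 → 5.015625 → 5.0156

Answer: 5.0156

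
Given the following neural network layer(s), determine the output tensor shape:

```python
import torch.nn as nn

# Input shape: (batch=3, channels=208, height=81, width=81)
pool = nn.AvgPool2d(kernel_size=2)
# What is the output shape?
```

Input: (3, 208, 81, 81) -> Output: (3, 208, 40, 40)

Answer: (3, 208, 40, 40)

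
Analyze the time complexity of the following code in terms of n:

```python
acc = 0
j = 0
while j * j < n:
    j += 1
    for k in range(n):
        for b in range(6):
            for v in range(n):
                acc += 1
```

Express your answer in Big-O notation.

Each loop level contributes: √n × n × 1 × n. Multiplying the contributions gives O(n^2√n).

Answer: O(n^2√n)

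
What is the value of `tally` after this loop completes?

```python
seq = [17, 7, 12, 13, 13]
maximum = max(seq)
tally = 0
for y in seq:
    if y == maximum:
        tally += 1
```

Count of max value 17 in [17, 7, 12, 13, 13]
`tally` takes the values: 0 → 1

Answer: 1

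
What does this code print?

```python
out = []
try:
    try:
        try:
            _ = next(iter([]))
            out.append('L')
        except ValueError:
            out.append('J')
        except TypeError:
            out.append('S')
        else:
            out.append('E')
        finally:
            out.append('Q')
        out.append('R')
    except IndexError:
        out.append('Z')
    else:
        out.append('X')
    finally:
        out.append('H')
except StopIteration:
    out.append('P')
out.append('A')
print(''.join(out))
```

Execution trace: 'Q' (inner finally) → 'H' (finally) → 'P' (outer except StopIteration) → 'A' (after the try/except). Output: QHPA

Answer: QHPA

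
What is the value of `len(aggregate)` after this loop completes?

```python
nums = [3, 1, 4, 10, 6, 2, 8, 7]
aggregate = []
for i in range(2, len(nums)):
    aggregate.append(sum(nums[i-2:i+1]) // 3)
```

Number of 3-element averages
`aggregate` takes the values: [] → [2] → [2, 5] → [2, 5, 6] → [2, 5, 6, 6] → [2, 5, 6, 6, 5] → [2, 5, 6, 6, 5, 5]
So `len(aggregate)` = 6

Answer: 6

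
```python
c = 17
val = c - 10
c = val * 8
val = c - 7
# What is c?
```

Trace:
`c = 17` → c = 17
`val = c - 10` → val = 7
`c = val * 8` → c = 56
`val = c - 7` → val = 49
So c = 56

Answer: 56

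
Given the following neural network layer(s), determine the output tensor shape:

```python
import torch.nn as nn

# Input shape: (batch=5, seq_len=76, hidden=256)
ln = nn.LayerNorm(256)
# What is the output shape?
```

Input: (5, 76, 256) -> Output: (5, 76, 256)

Answer: (5, 76, 256)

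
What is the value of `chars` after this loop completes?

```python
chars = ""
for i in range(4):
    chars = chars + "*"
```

Repeat '*' 4 times
`chars` takes the values: "" → "*" → "**" → "***" → "****"

Answer: "****"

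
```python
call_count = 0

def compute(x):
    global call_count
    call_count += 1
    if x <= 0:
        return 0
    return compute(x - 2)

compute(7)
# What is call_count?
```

Linear recursion stepping by 2: 5 calls from x=7 down to ≤0.

Answer: 5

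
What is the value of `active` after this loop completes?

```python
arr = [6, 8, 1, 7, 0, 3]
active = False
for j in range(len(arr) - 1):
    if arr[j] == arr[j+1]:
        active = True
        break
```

Check consecutive duplicates in [6, 8, 1, 7, 0, 3]
`active` takes the values: False

Answer: False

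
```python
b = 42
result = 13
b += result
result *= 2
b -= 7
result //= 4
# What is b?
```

Trace:
`b = 42` → b = 42
`result = 13` → result = 13
`b += result` → b = 55
`result *= 2` → result = 26
`b -= 7` → b = 48
`result //= 4` → result = 6
So b = 48

Answer: 48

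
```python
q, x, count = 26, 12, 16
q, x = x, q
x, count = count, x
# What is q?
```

Trace:
`q, x, count = 26, 12, 16` → q = 26; x = 12; count = 16
`q, x = x, q` → q = 12; x = 26
`x, count = count, x` → x = 16; count = 26
So q = 12

Answer: 12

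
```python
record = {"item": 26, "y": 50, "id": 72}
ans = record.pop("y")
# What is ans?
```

Trace:
`record = {"item": 26, "y": 50, "id": 72}` → record = {'item': 26, 'y': 50, 'id': 72}
`ans = record.pop("y")` → record = {'item': 26, 'id': 72}; ans = 50
So ans = 50

Answer: 50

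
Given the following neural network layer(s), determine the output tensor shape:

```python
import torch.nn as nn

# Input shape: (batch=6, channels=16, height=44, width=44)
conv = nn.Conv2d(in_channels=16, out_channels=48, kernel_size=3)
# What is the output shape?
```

Input: (6, 16, 44, 44) -> Output: (6, 48, 42, 42)

Answer: (6, 48, 42, 42)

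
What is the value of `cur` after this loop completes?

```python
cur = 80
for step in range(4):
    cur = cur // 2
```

Halve 4 times: 80 // 2^4 = 5
`cur` takes the values: 80 → 40 → 20 → 10 → 5

Answer: 5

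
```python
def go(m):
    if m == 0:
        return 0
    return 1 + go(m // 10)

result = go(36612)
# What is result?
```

Count of digits of 36612: 5

Answer: 5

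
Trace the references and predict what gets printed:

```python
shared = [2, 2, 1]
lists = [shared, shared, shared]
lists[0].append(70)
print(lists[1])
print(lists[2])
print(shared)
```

Key concept: list of same reference.
Step by step:
`shared = [2, 2, 1]` → shared = [2, 2, 1]
`lists = [shared, shared, shared]` → lists = [[2, 2, 1], [2, 2, 1], [2, 2, 1]]
`lists[0].append(70)` → shared = [2, 2, 1, 70]; lists = [[2, 2, 1, 70], [2, 2, 1, 70], [2, 2, 1, 70]]
`print(lists[1])` → prints [2, 2, 1, 70]
`print(lists[2])` → prints [2, 2, 1, 70]
`print(shared)` → prints [2, 2, 1, 70]

Answer:
[2, 2, 1, 70]
[2, 2, 1, 70]
[2, 2, 1, 70]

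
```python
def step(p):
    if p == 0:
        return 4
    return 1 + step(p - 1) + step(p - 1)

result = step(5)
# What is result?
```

step(p) = 1 + 2·step(p-1), step(0)=4. Closed form: (4+1)·2^5 - 1 = 159.

Answer: 159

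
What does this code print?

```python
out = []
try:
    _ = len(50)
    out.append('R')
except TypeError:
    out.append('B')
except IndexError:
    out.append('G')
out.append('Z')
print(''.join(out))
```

Execution trace: 'B' (except TypeError) → 'Z' (after the try/except). Output: BZ

Answer: BZ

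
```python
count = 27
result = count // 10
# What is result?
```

Trace:
`count = 27` → count = 27
`result = count // 10` → result = 2
So result = 2

Answer: 2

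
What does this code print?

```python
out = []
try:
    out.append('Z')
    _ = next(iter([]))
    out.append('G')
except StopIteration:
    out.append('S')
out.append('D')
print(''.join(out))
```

Execution trace: 'Z' (try body) → 'S' (except StopIteration) → 'D' (after the try/except). Output: ZSD

Answer: ZSD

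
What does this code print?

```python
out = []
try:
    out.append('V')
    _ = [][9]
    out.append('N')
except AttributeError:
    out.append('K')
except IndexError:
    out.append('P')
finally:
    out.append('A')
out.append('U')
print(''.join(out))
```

Execution trace: 'V' (try body) → 'P' (except IndexError) → 'A' (finally) → 'U' (after the try/except). Output: VPAU

Answer: VPAU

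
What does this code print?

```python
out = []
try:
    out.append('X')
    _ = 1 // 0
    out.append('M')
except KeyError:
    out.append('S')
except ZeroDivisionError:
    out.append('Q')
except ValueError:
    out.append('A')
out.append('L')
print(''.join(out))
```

Execution trace: 'X' (try body) → 'Q' (except ZeroDivisionError) → 'L' (after the try/except). Output: XQL

Answer: XQL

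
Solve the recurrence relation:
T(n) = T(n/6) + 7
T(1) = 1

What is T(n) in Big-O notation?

Each step divides n by 6 and adds 7. After log_6(n) steps we reach T(1)=1. So T(n) = 7·log_6(n) + 1 = O(log n).

Answer: O(log n)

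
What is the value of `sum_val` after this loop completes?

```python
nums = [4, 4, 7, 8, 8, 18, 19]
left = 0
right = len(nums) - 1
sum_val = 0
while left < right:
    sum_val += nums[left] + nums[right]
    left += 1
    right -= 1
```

Sum of pairs from ends
`sum_val` takes the values: 0 → 23 → 45 → 60

Answer: 60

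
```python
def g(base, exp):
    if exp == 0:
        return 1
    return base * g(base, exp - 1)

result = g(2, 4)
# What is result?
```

g(2, 4) = 2 * 2 * 2 * 2 = 16

Answer: 16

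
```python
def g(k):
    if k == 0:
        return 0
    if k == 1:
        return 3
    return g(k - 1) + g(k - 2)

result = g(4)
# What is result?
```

Build up from base cases: g(0)=0, g(1)=3, g(2)=3, g(3)=6, g(4)=9

Answer: 9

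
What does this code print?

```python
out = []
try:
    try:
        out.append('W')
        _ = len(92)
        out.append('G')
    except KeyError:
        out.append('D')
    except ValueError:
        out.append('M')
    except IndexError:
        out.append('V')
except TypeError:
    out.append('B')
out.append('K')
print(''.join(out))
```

Execution trace: 'W' (try body) → 'B' (outer except TypeError) → 'K' (after the try/except). Output: WBK

Answer: WBK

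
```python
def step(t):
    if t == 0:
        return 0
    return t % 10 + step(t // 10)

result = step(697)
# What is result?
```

Sum of digits of 697: 7 + 9 + 6 = 22

Answer: 22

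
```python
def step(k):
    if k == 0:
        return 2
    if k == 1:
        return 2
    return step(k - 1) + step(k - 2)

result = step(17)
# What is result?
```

Build up from base cases: step(0)=2, step(1)=2, step(2)=4, step(3)=6, step(4)=10, step(5)=16, step(6)=26, ..., step(17)=5168

Answer: 5168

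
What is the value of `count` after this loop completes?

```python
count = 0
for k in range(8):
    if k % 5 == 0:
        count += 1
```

Count numbers divisible by 5 in range(8)
`count` takes the values: 0 → 1 → 2

Answer: 2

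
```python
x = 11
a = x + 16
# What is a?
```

Trace:
`x = 11` → x = 11
`a = x + 16` → a = 27
So a = 27

Answer: 27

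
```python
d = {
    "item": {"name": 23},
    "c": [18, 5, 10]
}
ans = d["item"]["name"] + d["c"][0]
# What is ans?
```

Trace:
`d = { ...` → d = {'item': {'name': 23}, 'c': [18, 5, 10]}
`ans = d["item"]["name"] + d["c"][0]` → ans = 41
So ans = 41

Answer: 41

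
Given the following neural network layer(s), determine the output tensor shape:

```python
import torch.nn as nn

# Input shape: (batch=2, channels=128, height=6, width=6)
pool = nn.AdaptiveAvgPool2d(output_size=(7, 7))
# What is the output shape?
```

Input: (2, 128, 6, 6) -> Output: (2, 128, 7, 7)

Answer: (2, 128, 7, 7)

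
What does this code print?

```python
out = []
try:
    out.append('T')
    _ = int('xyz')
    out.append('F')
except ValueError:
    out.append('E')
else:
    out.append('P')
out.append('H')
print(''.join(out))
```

Execution trace: 'T' (try body) → 'E' (except ValueError) → 'H' (after the try/except). Output: TEH

Answer: TEH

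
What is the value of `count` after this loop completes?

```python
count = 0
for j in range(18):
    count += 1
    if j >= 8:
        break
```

Loop breaks when j reaches 8, count is 9
`count` takes the values: 0 → 1 → 2 → 3 → 4 → 5 → 6 → 7 → 8 → 9

Answer: 9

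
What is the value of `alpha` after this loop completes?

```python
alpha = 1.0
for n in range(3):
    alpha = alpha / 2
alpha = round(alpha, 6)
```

Halving LR 3 times: 1 / 2^3
`alpha` takes the values: 1.0 → 0.5 → 0.25 → 0.125

Answer: 0.125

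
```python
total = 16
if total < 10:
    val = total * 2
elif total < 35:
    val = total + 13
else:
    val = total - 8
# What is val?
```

Trace:
`total = 16` → total = 16
`if total < 10: ...` → total < 10 is False, total < 35 is True → val = 29
So val = 29

Answer: 29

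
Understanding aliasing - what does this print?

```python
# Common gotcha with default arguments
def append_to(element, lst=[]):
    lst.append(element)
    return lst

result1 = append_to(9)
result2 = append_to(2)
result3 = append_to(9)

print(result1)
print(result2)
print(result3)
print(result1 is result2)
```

Key concept: mutable default argument gotcha.
Step by step:
`result1 = append_to(9)` → result1 = [9]
`result2 = append_to(2)` → result1 = [9, 2] (same object as result2); result2 = [9, 2] (same object as result1)
`result3 = append_to(9)` → result1 = [9, 2, 9] (same object as result2, result3); result2 = [9, 2, 9] (same object as result1, result3); result3 = [9, 2, 9] (same object as result1, result2)
`print(result1)` → prints [9, 2, 9]
`print(result2)` → prints [9, 2, 9]
`print(result3)` → prints [9, 2, 9]
`print(result1 is result2)` → prints True

Answer:
[9, 2, 9]
[9, 2, 9]
[9, 2, 9]
True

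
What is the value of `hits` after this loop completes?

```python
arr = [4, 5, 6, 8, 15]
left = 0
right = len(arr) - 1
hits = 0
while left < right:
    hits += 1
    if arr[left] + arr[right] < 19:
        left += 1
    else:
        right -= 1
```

Steps to find pair summing to 19
`hits` takes the values: 0 → 1 → 2 → 3 → 4

Answer: 4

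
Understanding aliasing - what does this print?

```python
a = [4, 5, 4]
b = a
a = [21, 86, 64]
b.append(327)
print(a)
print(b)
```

Key concept: rebinding vs mutation: a is rebound to a new list, b still points at the original.
Step by step:
`a = [4, 5, 4]` → a = [4, 5, 4]
`b = a` → b = [4, 5, 4] (same object as a)
`a = [21, 86, 64]` → a = [21, 86, 64]
`b.append(327)` → b = [4, 5, 4, 327]
`print(a)` → prints [21, 86, 64]
`print(b)` → prints [4, 5, 4, 327]

Answer:
[21, 86, 64]
[4, 5, 4, 327]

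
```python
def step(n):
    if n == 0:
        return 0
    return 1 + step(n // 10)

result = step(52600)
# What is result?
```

Count of digits of 52600: 5

Answer: 5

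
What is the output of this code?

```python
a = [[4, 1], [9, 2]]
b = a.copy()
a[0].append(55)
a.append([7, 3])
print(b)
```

Key concept: shallow copy with nested lists.
Step by step:
`a = [[4, 1], [9, 2]]` → a = [[4, 1], [9, 2]]
`b = a.copy()` → b = [[4, 1], [9, 2]]
`a[0].append(55)` → a = [[4, 1, 55], [9, 2]]; b = [[4, 1, 55], [9, 2]]
`a.append([7, 3])` → a = [[4, 1, 55], [9, 2], [7, 3]]
`print(b)` → prints [[4, 1, 55], [9, 2]]

Answer: [[4, 1, 55], [9, 2]]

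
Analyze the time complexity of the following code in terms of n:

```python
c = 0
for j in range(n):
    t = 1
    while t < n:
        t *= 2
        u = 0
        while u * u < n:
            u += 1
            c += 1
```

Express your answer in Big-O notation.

Each loop level contributes: n × log n × √n. Multiplying the contributions gives O(n√n log n).

Answer: O(n√n log n)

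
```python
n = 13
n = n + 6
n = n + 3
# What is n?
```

Trace:
`n = 13` → n = 13
`n = n + 6` → n = 19
`n = n + 3` → n = 22
So n = 22

Answer: 22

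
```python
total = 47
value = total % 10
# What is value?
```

Trace:
`total = 47` → total = 47
`value = total % 10` → value = 7
So value = 7

Answer: 7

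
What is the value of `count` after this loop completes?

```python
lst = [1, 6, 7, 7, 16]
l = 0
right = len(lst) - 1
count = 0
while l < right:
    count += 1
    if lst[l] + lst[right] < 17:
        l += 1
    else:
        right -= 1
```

Steps to find pair summing to 17
`count` takes the values: 0 → 1 → 2 → 3 → 4

Answer: 4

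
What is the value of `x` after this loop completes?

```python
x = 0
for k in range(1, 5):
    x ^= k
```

XOR of 1 to 4
`x` takes the values: 0 → 1 → 3 → 0 → 4

Answer: 4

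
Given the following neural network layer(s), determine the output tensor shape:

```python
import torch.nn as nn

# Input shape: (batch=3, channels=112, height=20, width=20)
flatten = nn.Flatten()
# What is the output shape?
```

Input: (3, 112, 20, 20) -> Output: (3, 44800)

Answer: (3, 44800)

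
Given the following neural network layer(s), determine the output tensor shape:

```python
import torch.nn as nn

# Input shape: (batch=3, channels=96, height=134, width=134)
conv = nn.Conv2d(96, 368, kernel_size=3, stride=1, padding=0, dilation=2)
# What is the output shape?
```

Input: (3, 96, 134, 134) -> Output: (3, 368, 130, 130)

Answer: (3, 368, 130, 130)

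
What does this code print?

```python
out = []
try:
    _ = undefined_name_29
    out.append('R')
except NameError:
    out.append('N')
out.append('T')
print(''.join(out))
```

Execution trace: 'N' (except NameError) → 'T' (after the try/except). Output: NT

Answer: NT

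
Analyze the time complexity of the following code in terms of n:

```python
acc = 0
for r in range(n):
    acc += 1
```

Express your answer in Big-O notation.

Each loop level contributes: n. Multiplying the contributions gives O(n).

Answer: O(n)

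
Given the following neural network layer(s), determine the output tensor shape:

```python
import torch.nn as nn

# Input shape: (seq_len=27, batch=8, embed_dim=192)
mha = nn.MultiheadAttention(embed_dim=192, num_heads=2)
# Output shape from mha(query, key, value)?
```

Input: (27, 8, 192) -> Output: (27, 8, 192)

Answer: (27, 8, 192)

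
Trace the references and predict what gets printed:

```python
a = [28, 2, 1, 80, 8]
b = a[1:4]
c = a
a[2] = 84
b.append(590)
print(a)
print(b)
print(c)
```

Key concept: slice vs alias.
Step by step:
`a = [28, 2, 1, 80, 8]` → a = [28, 2, 1, 80, 8]
`b = a[1:4]` → b = [2, 1, 80]
`c = a` → c = [28, 2, 1, 80, 8] (same object as a)
`a[2] = 84` → a = [28, 2, 84, 80, 8] (same object as c); c = [28, 2, 84, 80, 8] (same object as a)
`b.append(590)` → b = [2, 1, 80, 590]
`print(a)` → prints [28, 2, 84, 80, 8]
`print(b)` → prints [2, 1, 80, 590]
`print(c)` → prints [28, 2, 84, 80, 8]

Answer:
[28, 2, 84, 80, 8]
[2, 1, 80, 590]
[28, 2, 84, 80, 8]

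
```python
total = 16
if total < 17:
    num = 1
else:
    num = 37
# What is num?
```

Trace:
`total = 16` → total = 16
`if total < 17: ...` → total < 17 is True → num = 1
So num = 1

Answer: 1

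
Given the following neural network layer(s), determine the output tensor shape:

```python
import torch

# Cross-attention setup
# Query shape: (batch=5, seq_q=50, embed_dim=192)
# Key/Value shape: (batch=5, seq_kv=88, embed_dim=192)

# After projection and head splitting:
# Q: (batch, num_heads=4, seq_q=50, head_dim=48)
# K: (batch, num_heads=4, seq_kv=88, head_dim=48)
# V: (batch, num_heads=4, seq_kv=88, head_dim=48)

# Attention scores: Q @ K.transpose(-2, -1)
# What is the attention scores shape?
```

Input: (5, 50, 192) -> Output: (5, 4, 50, 88)

Answer: (5, 4, 50, 88)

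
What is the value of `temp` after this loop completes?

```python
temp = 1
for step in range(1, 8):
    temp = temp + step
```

Start at 1, add 1 through 7
`temp` takes the values: 1 → 2 → 4 → 7 → 11 → 16 → 22 → 29

Answer: 29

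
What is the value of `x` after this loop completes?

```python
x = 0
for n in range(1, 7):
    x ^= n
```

XOR of 1 to 6
`x` takes the values: 0 → 1 → 3 → 0 → 4 → 1 → 7

Answer: 7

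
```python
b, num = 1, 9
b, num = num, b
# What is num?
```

Trace:
`b, num = 1, 9` → b = 1; num = 9
`b, num = num, b` → b = 9; num = 1
So num = 1

Answer: 1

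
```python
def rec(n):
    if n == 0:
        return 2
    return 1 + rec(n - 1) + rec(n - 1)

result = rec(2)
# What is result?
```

rec(n) = 1 + 2·rec(n-1), rec(0)=2. Closed form: (2+1)·2^2 - 1 = 11.

Answer: 11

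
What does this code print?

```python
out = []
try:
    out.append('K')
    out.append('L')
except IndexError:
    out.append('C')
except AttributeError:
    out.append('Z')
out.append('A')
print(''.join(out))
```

Execution trace: 'K' (try body) → 'L' (try body, no exception) → 'A' (after the try/except). Output: KLA

Answer: KLA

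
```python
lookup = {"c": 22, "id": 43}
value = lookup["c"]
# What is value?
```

Trace:
`lookup = {"c": 22, "id": 43}` → lookup = {'c': 22, 'id': 43}
`value = lookup["c"]` → value = 22
So value = 22

Answer: 22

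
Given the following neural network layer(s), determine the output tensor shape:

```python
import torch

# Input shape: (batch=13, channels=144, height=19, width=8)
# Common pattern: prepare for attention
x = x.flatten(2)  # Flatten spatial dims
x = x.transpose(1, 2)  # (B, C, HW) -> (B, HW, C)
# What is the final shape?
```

Input: (13, 144, 19, 8) -> after flatten(2): (13, 144, 152) -> Output: (13, 152, 144)

Answer: (13, 152, 144)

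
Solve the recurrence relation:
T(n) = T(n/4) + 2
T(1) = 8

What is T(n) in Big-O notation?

Each step divides n by 4 and adds 2. After log_4(n) steps we reach T(1)=8. So T(n) = 2·log_4(n) + 8 = O(log n).

Answer: O(log n)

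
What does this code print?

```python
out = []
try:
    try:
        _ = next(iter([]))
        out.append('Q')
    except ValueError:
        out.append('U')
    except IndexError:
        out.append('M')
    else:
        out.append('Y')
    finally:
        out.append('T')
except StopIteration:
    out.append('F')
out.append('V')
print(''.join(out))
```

Execution trace: 'T' (finally) → 'F' (outer except StopIteration) → 'V' (after the try/except). Output: TFV

Answer: TFV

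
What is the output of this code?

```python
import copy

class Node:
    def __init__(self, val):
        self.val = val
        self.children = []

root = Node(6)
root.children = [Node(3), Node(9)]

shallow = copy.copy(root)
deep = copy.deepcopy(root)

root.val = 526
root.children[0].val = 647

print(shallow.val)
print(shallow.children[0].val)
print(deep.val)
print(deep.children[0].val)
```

Key concept: deep copy with custom objects.
Step by step:
`root = Node(6)` → root = Node(val=6, children=[])
`root.children = [Node(3), Node(9)]` → root = Node(val=6, children=[Node(val=3, children=[]), Node(val=9, children=[])])
`shallow = copy.copy(root)` → shallow = Node(val=6, children=[Node(val=3, children=[]), Node(val=9, children=[])])
`deep = copy.deepcopy(root)` → deep = Node(val=6, children=[Node(val=3, children=[]), Node(val=9, children=[])])
`root.val = 526` → root = Node(val=526, children=[Node(val=3, children=[]), Node(val=9, children=[])])
`root.children[0].val = 647` → root = Node(val=526, children=[Node(val=647, children=[]), Node(val=9, children=[])]); shallow = Node(val=6, children=[Node(val=647, children=[]), Node(val=9, children=[])])
`print(shallow.val)` → prints 6
`print(shallow.children[0].val)` → prints 647
`print(deep.val)` → prints 6
`print(deep.children[0].val)` → prints 3

Answer:
6
647
6
3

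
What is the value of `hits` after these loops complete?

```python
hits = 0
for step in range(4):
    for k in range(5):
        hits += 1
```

4 * 5 = 20
`hits` takes the values: 0 → 1 → 2 → 3 → 4 → 5 → 6 → 7 → 8 → 9 → 10 → 11 → 12 → 13 → 14 → 15 → 16 → 17 → 18 → 19 → 20

Answer: 20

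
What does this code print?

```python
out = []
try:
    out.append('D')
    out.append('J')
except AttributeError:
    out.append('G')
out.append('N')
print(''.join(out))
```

Execution trace: 'D' (try body) → 'J' (try body, no exception) → 'N' (after the try/except). Output: DJN

Answer: DJN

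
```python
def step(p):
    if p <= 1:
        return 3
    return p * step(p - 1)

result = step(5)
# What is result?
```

step(5) = 5 * 4 * 3 * 2 * 3 = 360

Answer: 360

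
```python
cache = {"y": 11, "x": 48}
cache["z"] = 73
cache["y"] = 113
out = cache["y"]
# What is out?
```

Trace:
`cache = {"y": 11, "x": 48}` → cache = {'y': 11, 'x': 48}
`cache["z"] = 73` → cache = {'y': 11, 'x': 48, 'z': 73}
`cache["y"] = 113` → cache = {'y': 113, 'x': 48, 'z': 73}
`out = cache["y"]` → out = 113
So out = 113

Answer: 113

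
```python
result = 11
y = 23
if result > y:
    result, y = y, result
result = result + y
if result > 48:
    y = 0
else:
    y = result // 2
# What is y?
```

Trace:
`result = 11` → result = 11
`y = 23` → y = 23
`if result > y: ...` → result > y is False → no variable changes
`result = result + y` → result = 34
`if result > 48: ...` → result > 48 is False, take else branch → y = 17
So y = 17

Answer: 17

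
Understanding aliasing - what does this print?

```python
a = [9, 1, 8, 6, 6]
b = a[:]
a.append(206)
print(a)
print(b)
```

Key concept: slice [:] creates copy.
Step by step:
`a = [9, 1, 8, 6, 6]` → a = [9, 1, 8, 6, 6]
`b = a[:]` → b = [9, 1, 8, 6, 6]
`a.append(206)` → a = [9, 1, 8, 6, 6, 206]
`print(a)` → prints [9, 1, 8, 6, 6, 206]
`print(b)` → prints [9, 1, 8, 6, 6]

Answer:
[9, 1, 8, 6, 6, 206]
[9, 1, 8, 6, 6]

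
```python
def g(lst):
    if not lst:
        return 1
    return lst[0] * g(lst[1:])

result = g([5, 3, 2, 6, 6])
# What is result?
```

Product over [5, 3, 2, 6, 6] = 5 * 3 * 2 * 6 * 6 = 1080

Answer: 1080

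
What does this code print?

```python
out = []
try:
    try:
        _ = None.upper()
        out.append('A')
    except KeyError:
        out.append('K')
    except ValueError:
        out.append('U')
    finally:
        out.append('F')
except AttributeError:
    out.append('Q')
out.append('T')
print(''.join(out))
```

Execution trace: 'F' (finally) → 'Q' (outer except AttributeError) → 'T' (after the try/except). Output: FQT

Answer: FQT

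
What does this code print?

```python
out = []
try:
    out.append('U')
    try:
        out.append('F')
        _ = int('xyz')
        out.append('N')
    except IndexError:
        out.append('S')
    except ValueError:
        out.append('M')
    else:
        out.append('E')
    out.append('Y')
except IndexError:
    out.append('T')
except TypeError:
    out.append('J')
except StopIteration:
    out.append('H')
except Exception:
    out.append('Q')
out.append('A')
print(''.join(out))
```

Execution trace: 'U' (try body) → 'F' (inner try body) → 'M' (inner except ValueError) → 'Y' (try body, no exception) → 'A' (after the try/except). Output: UFMYA

Answer: UFMYA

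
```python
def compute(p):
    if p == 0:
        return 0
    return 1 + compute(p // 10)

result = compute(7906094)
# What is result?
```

Count of digits of 7906094: 7

Answer: 7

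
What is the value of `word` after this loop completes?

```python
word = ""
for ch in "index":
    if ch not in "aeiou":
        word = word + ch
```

Remove vowels from 'index'
`word` takes the values: "" → "n" → "nd" → "ndx"

Answer: "ndx"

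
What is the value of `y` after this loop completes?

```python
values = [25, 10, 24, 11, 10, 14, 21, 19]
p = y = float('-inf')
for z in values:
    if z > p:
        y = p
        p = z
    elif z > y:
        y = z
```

Second largest (with repeats) in [25, 10, 24, 11, 10, 14, 21, 19]
`y` takes the values: -inf → 10 → 24

Answer: 24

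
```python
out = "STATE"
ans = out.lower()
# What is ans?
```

Trace:
`out = "STATE"` → out = 'STATE'
`ans = out.lower()` → ans = 'state'
So ans = 'state'

Answer: 'state'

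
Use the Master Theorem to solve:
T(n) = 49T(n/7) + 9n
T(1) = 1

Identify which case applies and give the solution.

a=49, b=7, f(n)=9n. log_7(49) = 2. Since c=1 < 2, Case 1 applies: T(n) = Θ(n^log_b(a)) = O(n^2).

Answer: O(n^2) - Case 1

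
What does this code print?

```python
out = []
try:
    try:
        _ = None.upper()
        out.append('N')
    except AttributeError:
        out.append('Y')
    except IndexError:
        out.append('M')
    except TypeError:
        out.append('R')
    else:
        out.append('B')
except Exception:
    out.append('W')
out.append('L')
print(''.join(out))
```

Execution trace: 'Y' (inner except AttributeError) → 'L' (after the try/except). Output: YL

Answer: YL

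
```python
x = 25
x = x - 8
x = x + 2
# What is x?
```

Trace:
`x = 25` → x = 25
`x = x - 8` → x = 17
`x = x + 2` → x = 19
So x = 19

Answer: 19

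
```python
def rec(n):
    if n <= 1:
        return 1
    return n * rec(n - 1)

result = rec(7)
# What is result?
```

rec(7) = 7 * 6 * 5 * 4 * 3 * 2 * 1 = 5040

Answer: 5040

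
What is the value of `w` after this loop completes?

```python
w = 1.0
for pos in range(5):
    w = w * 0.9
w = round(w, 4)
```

Exponential decay: 1.0 * 0.9^5
`w` takes the values: 1.0 → 0.9 → 0.81 → 0.729 → 0.6561 → 0.59049 → 0.5905

Answer: 0.5905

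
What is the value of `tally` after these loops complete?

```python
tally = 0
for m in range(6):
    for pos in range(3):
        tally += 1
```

6 * 3 = 18
`tally` takes the values: 0 → 1 → 2 → 3 → 4 → 5 → 6 → 7 → 8 → 9 → 10 → 11 → 12 → 13 → 14 → 15 → 16 → 17 → 18

Answer: 18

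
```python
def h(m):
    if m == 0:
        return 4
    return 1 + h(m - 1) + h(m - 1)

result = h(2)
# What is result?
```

h(m) = 1 + 2·h(m-1), h(0)=4. Closed form: (4+1)·2^2 - 1 = 19.

Answer: 19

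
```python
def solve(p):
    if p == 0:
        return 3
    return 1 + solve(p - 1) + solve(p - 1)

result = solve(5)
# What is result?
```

solve(p) = 1 + 2·solve(p-1), solve(0)=3. Closed form: (3+1)·2^5 - 1 = 127.

Answer: 127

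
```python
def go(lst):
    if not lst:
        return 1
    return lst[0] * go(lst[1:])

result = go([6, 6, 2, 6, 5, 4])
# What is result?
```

Product over [6, 6, 2, 6, 5, 4] = 6 * 6 * 2 * 6 * 5 * 4 = 8640

Answer: 8640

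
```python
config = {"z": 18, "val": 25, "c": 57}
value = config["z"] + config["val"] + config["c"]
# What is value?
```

Trace:
`config = {"z": 18, "val": 25, "c": 57}` → config = {'z': 18, 'val': 25, 'c': 57}
`value = config["z"] + config["val"] + config["c"]` → value = 100
So value = 100

Answer: 100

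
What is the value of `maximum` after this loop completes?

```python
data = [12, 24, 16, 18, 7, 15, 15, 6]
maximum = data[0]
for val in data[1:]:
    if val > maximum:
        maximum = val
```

Maximum of [12, 24, 16, 18, 7, 15, 15, 6]
`maximum` takes the values: 12 → 24

Answer: 24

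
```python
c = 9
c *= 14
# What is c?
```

Trace:
`c = 9` → c = 9
`c *= 14` → c = 126
So c = 126

Answer: 126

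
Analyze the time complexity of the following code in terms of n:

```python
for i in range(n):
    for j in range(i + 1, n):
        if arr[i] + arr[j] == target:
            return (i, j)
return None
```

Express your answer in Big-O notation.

This is Two sum brute force. Time complexity: O(n²).

Answer: O(n²)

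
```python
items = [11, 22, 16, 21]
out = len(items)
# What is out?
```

Trace:
`items = [11, 22, 16, 21]` → items = [11, 22, 16, 21]
`out = len(items)` → out = 4
So out = 4

Answer: 4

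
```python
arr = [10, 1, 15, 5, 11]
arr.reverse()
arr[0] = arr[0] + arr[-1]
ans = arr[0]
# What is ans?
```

Trace:
`arr = [10, 1, 15, 5, 11]` → arr = [10, 1, 15, 5, 11]
`arr.reverse()` → arr = [11, 5, 15, 1, 10]
`arr[0] = arr[0] + arr[-1]` → arr = [21, 5, 15, 1, 10]
`ans = arr[0]` → ans = 21
So ans = 21

Answer: 21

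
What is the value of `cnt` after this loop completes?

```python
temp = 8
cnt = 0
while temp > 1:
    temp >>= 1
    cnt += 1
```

Count right shifts until 1
`cnt` takes the values: 0 → 1 → 2 → 3

Answer: 3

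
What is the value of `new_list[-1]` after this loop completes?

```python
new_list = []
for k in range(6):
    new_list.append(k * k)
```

Last element of squares 0 to 5
`new_list` takes the values: [] → [0] → [0, 1] → [0, 1, 4] → [0, 1, 4, 9] → [0, 1, 4, 9, 16] → [0, 1, 4, 9, 16, 25]
So `new_list[-1]` = 25

Answer: 25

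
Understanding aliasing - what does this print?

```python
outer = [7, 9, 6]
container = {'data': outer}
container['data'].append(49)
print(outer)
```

Key concept: dict holds reference to list.
Step by step:
`outer = [7, 9, 6]` → outer = [7, 9, 6]
`container = {'data': outer}` → container = {'data': [7, 9, 6]}
`container['data'].append(49)` → outer = [7, 9, 6, 49]; container = {'data': [7, 9, 6, 49]}
`print(outer)` → prints [7, 9, 6, 49]

Answer: [7, 9, 6, 49]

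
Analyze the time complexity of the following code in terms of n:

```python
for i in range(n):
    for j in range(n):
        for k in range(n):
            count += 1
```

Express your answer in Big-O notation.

This is Triple nested loop. Time complexity: O(n³).

Answer: O(n³)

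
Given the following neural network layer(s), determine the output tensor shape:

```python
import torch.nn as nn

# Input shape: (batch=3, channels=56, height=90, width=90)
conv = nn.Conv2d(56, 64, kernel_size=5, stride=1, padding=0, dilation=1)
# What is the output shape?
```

Input: (3, 56, 90, 90) -> Output: (3, 64, 86, 86)

Answer: (3, 64, 86, 86)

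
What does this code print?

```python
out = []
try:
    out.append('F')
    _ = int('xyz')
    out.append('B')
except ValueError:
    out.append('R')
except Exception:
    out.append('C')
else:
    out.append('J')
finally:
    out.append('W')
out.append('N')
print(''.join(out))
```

Execution trace: 'F' (try body) → 'R' (except ValueError) → 'W' (finally) → 'N' (after the try/except). Output: FRWN

Answer: FRWN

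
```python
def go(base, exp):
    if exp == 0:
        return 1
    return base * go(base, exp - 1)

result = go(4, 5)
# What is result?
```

go(4, 5) = 4 * 4 * 4 * 4 * 4 = 1024

Answer: 1024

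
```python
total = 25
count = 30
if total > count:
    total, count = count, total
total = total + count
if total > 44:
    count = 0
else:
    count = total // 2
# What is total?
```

Trace:
`total = 25` → total = 25
`count = 30` → count = 30
`if total > count: ...` → total > count is False → no variable changes
`total = total + count` → total = 55
`if total > 44: ...` → total > 44 is True → count = 0
So total = 55

Answer: 55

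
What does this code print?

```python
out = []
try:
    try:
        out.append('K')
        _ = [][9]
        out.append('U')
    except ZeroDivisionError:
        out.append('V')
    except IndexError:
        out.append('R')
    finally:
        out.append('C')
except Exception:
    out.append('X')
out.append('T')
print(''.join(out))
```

Execution trace: 'K' (inner try body) → 'R' (inner except IndexError) → 'C' (inner finally) → 'T' (after the try/except). Output: KRCT

Answer: KRCT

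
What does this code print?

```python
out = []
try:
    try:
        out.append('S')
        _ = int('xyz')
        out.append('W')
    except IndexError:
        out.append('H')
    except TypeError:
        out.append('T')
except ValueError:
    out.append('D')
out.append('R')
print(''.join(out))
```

Execution trace: 'S' (try body) → 'D' (outer except ValueError) → 'R' (after the try/except). Output: SDR

Answer: SDR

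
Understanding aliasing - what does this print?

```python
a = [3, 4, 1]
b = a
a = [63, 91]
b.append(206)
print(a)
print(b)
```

Key concept: rebinding vs mutation: a is rebound to a new list, b still points at the original.
Step by step:
`a = [3, 4, 1]` → a = [3, 4, 1]
`b = a` → b = [3, 4, 1] (same object as a)
`a = [63, 91]` → a = [63, 91]
`b.append(206)` → b = [3, 4, 1, 206]
`print(a)` → prints [63, 91]
`print(b)` → prints [3, 4, 1, 206]

Answer:
[63, 91]
[3, 4, 1, 206]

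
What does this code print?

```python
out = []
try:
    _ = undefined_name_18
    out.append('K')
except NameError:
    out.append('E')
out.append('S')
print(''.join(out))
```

Execution trace: 'E' (except NameError) → 'S' (after the try/except). Output: ES

Answer: ES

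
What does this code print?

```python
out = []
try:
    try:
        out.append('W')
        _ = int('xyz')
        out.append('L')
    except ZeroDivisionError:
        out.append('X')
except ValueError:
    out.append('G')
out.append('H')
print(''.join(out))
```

Execution trace: 'W' (try body) → 'G' (outer except ValueError) → 'H' (after the try/except). Output: WGH

Answer: WGH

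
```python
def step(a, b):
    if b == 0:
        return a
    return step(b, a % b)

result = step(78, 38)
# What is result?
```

step(78, 38) -> step(38, 2) -> step(2, 0) -> 2

Answer: 2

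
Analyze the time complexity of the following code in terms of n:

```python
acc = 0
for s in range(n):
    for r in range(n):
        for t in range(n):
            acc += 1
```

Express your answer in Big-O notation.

Each loop level contributes: n × n × n. Multiplying the contributions gives O(n^3).

Answer: O(n^3)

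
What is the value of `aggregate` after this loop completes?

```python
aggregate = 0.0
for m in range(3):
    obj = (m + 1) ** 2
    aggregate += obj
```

Sum of squared losses 1² + 2² + ... + 3²
`aggregate` takes the values: 0.0 → 1.0 → 5.0 → 14.0

Answer: 14.0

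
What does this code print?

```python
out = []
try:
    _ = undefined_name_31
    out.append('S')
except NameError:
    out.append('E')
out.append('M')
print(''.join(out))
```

Execution trace: 'E' (except NameError) → 'M' (after the try/except). Output: EM

Answer: EM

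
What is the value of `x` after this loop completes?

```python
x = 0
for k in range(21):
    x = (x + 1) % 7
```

Increment mod 7, 21 times = 0
`x` takes the values: 0 → 1 → 2 → 3 → 4 → 5 → 6 → 0 → 1 → 2 → 3 → 4 → 5 → 6 → 0 → 1 → 2 → 3 → 4 → 5 → 6 → 0

Answer: 0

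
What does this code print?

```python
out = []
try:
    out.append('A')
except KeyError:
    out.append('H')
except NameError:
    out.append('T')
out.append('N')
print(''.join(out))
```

Execution trace: 'A' (try body, no exception) → 'N' (after the try/except). Output: AN

Answer: AN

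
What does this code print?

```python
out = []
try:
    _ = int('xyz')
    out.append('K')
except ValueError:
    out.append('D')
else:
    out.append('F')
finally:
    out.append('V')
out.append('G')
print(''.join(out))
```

Execution trace: 'D' (except ValueError) → 'V' (finally) → 'G' (after the try/except). Output: DVG

Answer: DVG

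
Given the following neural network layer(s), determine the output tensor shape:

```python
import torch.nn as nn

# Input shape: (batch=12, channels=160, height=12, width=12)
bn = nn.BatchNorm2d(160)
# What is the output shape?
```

Input: (12, 160, 12, 12) -> Output: (12, 160, 12, 12)

Answer: (12, 160, 12, 12)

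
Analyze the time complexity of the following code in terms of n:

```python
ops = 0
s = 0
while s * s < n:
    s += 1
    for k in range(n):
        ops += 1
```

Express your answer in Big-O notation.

Each loop level contributes: √n × n. Multiplying the contributions gives O(n√n).

Answer: O(n√n)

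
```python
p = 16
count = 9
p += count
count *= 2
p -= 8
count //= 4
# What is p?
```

Trace:
`p = 16` → p = 16
`count = 9` → count = 9
`p += count` → p = 25
`count *= 2` → count = 18
`p -= 8` → p = 17
`count //= 4` → count = 4
So p = 17

Answer: 17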